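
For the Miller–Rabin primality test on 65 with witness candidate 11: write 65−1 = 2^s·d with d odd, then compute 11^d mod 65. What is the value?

11

65 − 1 = 64 = 2^6 · 1, so d = 1.
11^1 ≡ 11 (mod 65)
1 = 1 in binary powers of 2.
So 11^1 ≡ 11 ≡ 11 (mod 65).
Squaring chain: 11 → 56 → 16 → 61 → 16 → 61; never reaches −1, so base 11 is a Miller–Rabin witness that 65 is composite.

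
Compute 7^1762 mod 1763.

7^1 ≡ 7 (mod 1763)
7^2 ≡ 7^2 = 49 ≡ 49 (mod 1763)
7^4 ≡ 49^2 = 2401 ≡ 638 (mod 1763)
7^8 ≡ 638^2 = 407044 ≡ 1554 (mod 1763)
7^16 ≡ 1554^2 = 2414916 ≡ 1369 (mod 1763)
7^32 ≡ 1369^2 = 1874161 ≡ 92 (mod 1763)
7^64 ≡ 92^2 = 8464 ≡ 1412 (mod 1763)
7^128 ≡ 1412^2 = 1993744 ≡ 1554 (mod 1763)
7^256 ≡ 1554^2 = 2414916 ≡ 1369 (mod 1763)
7^512 ≡ 1369^2 = 1874161 ≡ 92 (mod 1763)
7^1024 ≡ 92^2 = 8464 ≡ 1412 (mod 1763)
1762 = 1024 + 512 + 128 + 64 + 32 + 2 in binary powers of 2.
So 7^1762 ≡ 1412 · 92 · 1554 · 1412 · 92 · 49 ≡ 1197 (mod 1763).
Since 1197 ≠ 1, base 7 is a Fermat witness: 1763 is composite.

1197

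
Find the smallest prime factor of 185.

185 is odd.
Digit sum 14, not divisible by 3.
Ends in 5: divisible by 5.

5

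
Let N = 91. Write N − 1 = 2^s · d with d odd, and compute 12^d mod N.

90

91 − 1 = 90 = 2^1 · 45, so d = 45.
12^1 ≡ 12 (mod 91)
12^2 ≡ 12^2 = 144 ≡ 53 (mod 91)
12^4 ≡ 53^2 = 2809 ≡ 79 (mod 91)
12^8 ≡ 79^2 = 6241 ≡ 53 (mod 91)
12^16 ≡ 53^2 = 2809 ≡ 79 (mod 91)
12^32 ≡ 79^2 = 6241 ≡ 53 (mod 91)
45 = 32 + 8 + 4 + 1 in binary powers of 2.
So 12^45 ≡ 53 · 53 · 79 · 12 ≡ 90 (mod 91).
Since 12^d ≡ 90 (mod 91), base 12 does not prove 91 composite.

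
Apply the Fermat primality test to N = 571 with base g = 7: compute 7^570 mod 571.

1

7^1 ≡ 7 (mod 571)
7^2 ≡ 7^2 = 49 ≡ 49 (mod 571)
7^4 ≡ 49^2 = 2401 ≡ 117 (mod 571)
7^8 ≡ 117^2 = 13689 ≡ 556 (mod 571)
7^16 ≡ 556^2 = 309136 ≡ 225 (mod 571)
7^32 ≡ 225^2 = 50625 ≡ 377 (mod 571)
7^64 ≡ 377^2 = 142129 ≡ 521 (mod 571)
7^128 ≡ 521^2 = 271441 ≡ 216 (mod 571)
7^256 ≡ 216^2 = 46656 ≡ 405 (mod 571)
7^512 ≡ 405^2 = 164025 ≡ 148 (mod 571)
570 = 512 + 32 + 16 + 8 + 2 in binary powers of 2.
So 7^570 ≡ 148 · 377 · 225 · 556 · 49 ≡ 1 (mod 571).
Since the result is 1, base 7 gives no evidence that 571 is composite.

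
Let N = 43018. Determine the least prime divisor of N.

43018 is even: 2 divides it.

2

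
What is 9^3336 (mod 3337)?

9^1 ≡ 9 (mod 3337)
9^2 ≡ 9^2 = 81 ≡ 81 (mod 3337)
9^4 ≡ 81^2 = 6561 ≡ 3224 (mod 3337)
9^8 ≡ 3224^2 = 10394176 ≡ 2758 (mod 3337)
9^16 ≡ 2758^2 = 7606564 ≡ 1541 (mod 3337)
9^32 ≡ 1541^2 = 2374681 ≡ 2074 (mod 3337)
9^64 ≡ 2074^2 = 4301476 ≡ 83 (mod 3337)
9^128 ≡ 83^2 = 6889 ≡ 215 (mod 3337)
9^256 ≡ 215^2 = 46225 ≡ 2844 (mod 3337)
9^512 ≡ 2844^2 = 8088336 ≡ 2785 (mod 3337)
9^1024 ≡ 2785^2 = 7756225 ≡ 1037 (mod 3337)
9^2048 ≡ 1037^2 = 1075369 ≡ 855 (mod 3337)
3336 = 2048 + 1024 + 256 + 8 in binary powers of 2.
So 9^3336 ≡ 855 · 1037 · 2844 · 2758 ≡ 714 (mod 3337).
Since 714 ≠ 1, base 9 is a Fermat witness: 3337 is composite.

714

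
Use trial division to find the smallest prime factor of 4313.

19

4313 is odd.
Digit sum 11, not divisible by 3.
Ends in 3: not divisible by 5.
7: 4313 = 7·616 + 1
11: 4313 = 11·392 + 1
13: 4313 = 13·331 + 10
17: 4313 = 17·253 + 12
19: 4313 = 19·227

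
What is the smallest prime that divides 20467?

97

20467 is odd.
Digit sum 19, not divisible by 3.
Ends in 7: not divisible by 5.
7: 20467 = 7·2923 + 6
11: 20467 = 11·1860 + 7
13: 20467 = 13·1574 + 5
17: 20467 = 17·1203 + 16
19: 20467 = 19·1077 + 4
23: 20467 = 23·889 + 20
29: 20467 = 29·705 + 22
31: 20467 = 31·660 + 7
37: 20467 = 37·553 + 6
41: 20467 = 41·499 + 8
43: 20467 = 43·475 + 42
47: 20467 = 47·435 + 22
53: 20467 = 53·386 + 9
59: 20467 = 59·346 + 53
61: 20467 = 61·335 + 32
67: 20467 = 67·305 + 32
71: 20467 = 71·288 + 19
73: 20467 = 73·280 + 27
79: 20467 = 79·259 + 6
83: 20467 = 83·246 + 49
89: 20467 = 89·229 + 86
97: 20467 = 97·211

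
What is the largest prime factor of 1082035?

1082035 = 5 · 216407
216407 = 23 · 9409
9409 = 97 · 97
97 = 97 · 1
So 1082035 = 5 · 23 · 97^2; the largest prime factor is 97.

97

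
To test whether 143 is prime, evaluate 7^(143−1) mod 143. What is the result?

82

7^1 ≡ 7 (mod 143)
7^2 ≡ 7^2 = 49 ≡ 49 (mod 143)
7^4 ≡ 49^2 = 2401 ≡ 113 (mod 143)
7^8 ≡ 113^2 = 12769 ≡ 42 (mod 143)
7^16 ≡ 42^2 = 1764 ≡ 48 (mod 143)
7^32 ≡ 48^2 = 2304 ≡ 16 (mod 143)
7^64 ≡ 16^2 = 256 ≡ 113 (mod 143)
7^128 ≡ 113^2 = 12769 ≡ 42 (mod 143)
142 = 128 + 8 + 4 + 2 in binary powers of 2.
So 7^142 ≡ 42 · 42 · 113 · 49 ≡ 82 (mod 143).
Since 82 ≠ 1, base 7 is a Fermat witness: 143 is composite.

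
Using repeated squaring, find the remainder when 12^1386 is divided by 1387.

875

12^1 ≡ 12 (mod 1387)
12^2 ≡ 12^2 = 144 ≡ 144 (mod 1387)
12^4 ≡ 144^2 = 20736 ≡ 1318 (mod 1387)
12^8 ≡ 1318^2 = 1737124 ≡ 600 (mod 1387)
12^16 ≡ 600^2 = 360000 ≡ 767 (mod 1387)
12^32 ≡ 767^2 = 588289 ≡ 201 (mod 1387)
12^64 ≡ 201^2 = 40401 ≡ 178 (mod 1387)
12^128 ≡ 178^2 = 31684 ≡ 1170 (mod 1387)
12^256 ≡ 1170^2 = 1368900 ≡ 1318 (mod 1387)
12^512 ≡ 1318^2 = 1737124 ≡ 600 (mod 1387)
12^1024 ≡ 600^2 = 360000 ≡ 767 (mod 1387)
1386 = 1024 + 256 + 64 + 32 + 8 + 2 in binary powers of 2.
So 12^1386 ≡ 767 · 1318 · 178 · 201 · 600 · 144 ≡ 875 (mod 1387).
Since 875 ≠ 1, base 12 is a Fermat witness: 1387 is composite.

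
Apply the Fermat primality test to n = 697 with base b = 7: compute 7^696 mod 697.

16

7^1 ≡ 7 (mod 697)
7^2 ≡ 7^2 = 49 ≡ 49 (mod 697)
7^4 ≡ 49^2 = 2401 ≡ 310 (mod 697)
7^8 ≡ 310^2 = 96100 ≡ 611 (mod 697)
7^16 ≡ 611^2 = 373321 ≡ 426 (mod 697)
7^32 ≡ 426^2 = 181476 ≡ 256 (mod 697)
7^64 ≡ 256^2 = 65536 ≡ 18 (mod 697)
7^128 ≡ 18^2 = 324 ≡ 324 (mod 697)
7^256 ≡ 324^2 = 104976 ≡ 426 (mod 697)
7^512 ≡ 426^2 = 181476 ≡ 256 (mod 697)
696 = 512 + 128 + 32 + 16 + 8 in binary powers of 2.
So 7^696 ≡ 256 · 324 · 256 · 426 · 611 ≡ 16 (mod 697).
Since 16 ≠ 1, base 7 is a Fermat witness: 697 is composite.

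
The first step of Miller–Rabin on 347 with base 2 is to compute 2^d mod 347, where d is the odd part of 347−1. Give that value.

346

347 − 1 = 346 = 2^1 · 173, so d = 173.
2^1 ≡ 2 (mod 347)
2^2 ≡ 2^2 = 4 ≡ 4 (mod 347)
2^4 ≡ 4^2 = 16 ≡ 16 (mod 347)
2^8 ≡ 16^2 = 256 ≡ 256 (mod 347)
2^16 ≡ 256^2 = 65536 ≡ 300 (mod 347)
2^32 ≡ 300^2 = 90000 ≡ 127 (mod 347)
2^64 ≡ 127^2 = 16129 ≡ 167 (mod 347)
2^128 ≡ 167^2 = 27889 ≡ 129 (mod 347)
173 = 128 + 32 + 8 + 4 + 1 in binary powers of 2.
So 2^173 ≡ 129 · 127 · 256 · 16 · 2 ≡ 346 (mod 347).
Since 2^d ≡ 346 (mod 347), base 2 does not prove 347 composite.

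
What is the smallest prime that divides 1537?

29

1537 is odd.
Digit sum 16, not divisible by 3.
Ends in 7: not divisible by 5.
7: 1537 = 7·219 + 4
11: 1537 = 11·139 + 8
13: 1537 = 13·118 + 3
17: 1537 = 17·90 + 7
19: 1537 = 19·80 + 17
23: 1537 = 23·66 + 19
29: 1537 = 29·53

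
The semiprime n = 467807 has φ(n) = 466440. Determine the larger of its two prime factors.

φ(n) = (p−1)(q−1) = n − (p+q) + 1, so p + q = 467807 − 466440 + 1 = 1368.
p and q are the roots of t² − 1368t + 467807 = 0.
Discriminant: 1368² − 4·467807 = 1871424 − 1871228 = 196; √196 = 14.
q = (1368 − 14)/2 = 677, p = (1368 + 14)/2 = 691.
Check: 677 · 691 = 467807.

691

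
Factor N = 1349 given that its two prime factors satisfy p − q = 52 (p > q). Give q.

19

Since p = q + 52, we have 1349 = q(q + 52), so q² + 52q − 1349 = 0.
Discriminant: 52² + 4·1349 = 2704 + 5396 = 8100; √8100 = 90.
q = (−52 + 90)/2 = 19, and p = q + 52 = 71.
Check: 19 · 71 = 1349.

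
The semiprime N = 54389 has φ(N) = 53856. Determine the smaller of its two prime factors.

φ(n) = (p−1)(q−1) = n − (p+q) + 1, so p + q = 54389 − 53856 + 1 = 534.
p and q are the roots of t² − 534t + 54389 = 0.
Discriminant: 534² − 4·54389 = 285156 − 217556 = 67600; √67600 = 260.
q = (534 − 260)/2 = 137, p = (534 + 260)/2 = 397.
Check: 137 · 397 = 54389.

137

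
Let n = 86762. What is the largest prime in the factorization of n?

86762 = 2 · 43381
43381 = 13 · 3337
3337 = 47 · 71
71 is prime.
So 86762 = 2 · 13 · 47 · 71; the largest prime factor is 71.

71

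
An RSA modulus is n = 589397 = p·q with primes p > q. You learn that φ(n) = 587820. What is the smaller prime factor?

φ(n) = (p−1)(q−1) = n − (p+q) + 1, so p + q = 589397 − 587820 + 1 = 1578.
p and q are the roots of t² − 1578t + 589397 = 0.
Discriminant: 1578² − 4·589397 = 2490084 − 2357588 = 132496; √132496 = 364.
q = (1578 − 364)/2 = 607, p = (1578 + 364)/2 = 971.
Check: 607 · 971 = 589397.

607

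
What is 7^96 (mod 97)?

1

7^1 ≡ 7 (mod 97)
7^2 ≡ 7^2 = 49 ≡ 49 (mod 97)
7^4 ≡ 49^2 = 2401 ≡ 73 (mod 97)
7^8 ≡ 73^2 = 5329 ≡ 91 (mod 97)
7^16 ≡ 91^2 = 8281 ≡ 36 (mod 97)
7^32 ≡ 36^2 = 1296 ≡ 35 (mod 97)
7^64 ≡ 35^2 = 1225 ≡ 61 (mod 97)
96 = 64 + 32 in binary powers of 2.
So 7^96 ≡ 61 · 35 ≡ 1 (mod 97).
Since the result is 1, base 7 gives no evidence that 97 is composite.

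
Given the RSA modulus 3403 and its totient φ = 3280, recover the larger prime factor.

83

φ(n) = (p−1)(q−1) = n − (p+q) + 1, so p + q = 3403 − 3280 + 1 = 124.
p and q are the roots of t² − 124t + 3403 = 0.
Discriminant: 124² − 4·3403 = 15376 − 13612 = 1764; √1764 = 42.
q = (124 − 42)/2 = 41, p = (124 + 42)/2 = 83.
Check: 41 · 83 = 3403.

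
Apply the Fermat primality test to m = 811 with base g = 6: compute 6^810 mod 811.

6^1 ≡ 6 (mod 811)
6^2 ≡ 6^2 = 36 ≡ 36 (mod 811)
6^4 ≡ 36^2 = 1296 ≡ 485 (mod 811)
6^8 ≡ 485^2 = 235225 ≡ 35 (mod 811)
6^16 ≡ 35^2 = 1225 ≡ 414 (mod 811)
6^32 ≡ 414^2 = 171396 ≡ 275 (mod 811)
6^64 ≡ 275^2 = 75625 ≡ 202 (mod 811)
6^128 ≡ 202^2 = 40804 ≡ 254 (mod 811)
6^256 ≡ 254^2 = 64516 ≡ 447 (mod 811)
6^512 ≡ 447^2 = 199809 ≡ 303 (mod 811)
810 = 512 + 256 + 32 + 8 + 2 in binary powers of 2.
So 6^810 ≡ 303 · 447 · 275 · 35 · 36 ≡ 1 (mod 811).
Since the result is 1, base 6 gives no evidence that 811 is composite.

1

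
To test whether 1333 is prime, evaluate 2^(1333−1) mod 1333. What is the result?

2^1 ≡ 2 (mod 1333)
2^2 ≡ 2^2 = 4 ≡ 4 (mod 1333)
2^4 ≡ 4^2 = 16 ≡ 16 (mod 1333)
2^8 ≡ 16^2 = 256 ≡ 256 (mod 1333)
2^16 ≡ 256^2 = 65536 ≡ 219 (mod 1333)
2^32 ≡ 219^2 = 47961 ≡ 1306 (mod 1333)
2^64 ≡ 1306^2 = 1705636 ≡ 729 (mod 1333)
2^128 ≡ 729^2 = 531441 ≡ 907 (mod 1333)
2^256 ≡ 907^2 = 822649 ≡ 188 (mod 1333)
2^512 ≡ 188^2 = 35344 ≡ 686 (mod 1333)
2^1024 ≡ 686^2 = 470596 ≡ 47 (mod 1333)
1332 = 1024 + 256 + 32 + 16 + 4 in binary powers of 2.
So 2^1332 ≡ 47 · 188 · 1306 · 219 · 16 ≡ 4 (mod 1333).
Since 4 ≠ 1, base 2 is a Fermat witness: 1333 is composite.

4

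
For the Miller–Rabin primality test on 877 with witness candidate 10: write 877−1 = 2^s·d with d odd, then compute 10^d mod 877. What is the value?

876

877 − 1 = 876 = 2^2 · 219, so d = 219.
10^1 ≡ 10 (mod 877)
10^2 ≡ 10^2 = 100 ≡ 100 (mod 877)
10^4 ≡ 100^2 = 10000 ≡ 353 (mod 877)
10^8 ≡ 353^2 = 124609 ≡ 75 (mod 877)
10^16 ≡ 75^2 = 5625 ≡ 363 (mod 877)
10^32 ≡ 363^2 = 131769 ≡ 219 (mod 877)
10^64 ≡ 219^2 = 47961 ≡ 603 (mod 877)
10^128 ≡ 603^2 = 363609 ≡ 531 (mod 877)
219 = 128 + 64 + 16 + 8 + 2 + 1 in binary powers of 2.
So 10^219 ≡ 531 · 603 · 363 · 75 · 100 · 10 ≡ 876 (mod 877).
Since 10^d ≡ 876 (mod 877), base 10 does not prove 877 composite.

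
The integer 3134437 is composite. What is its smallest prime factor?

71

3134437 is odd.
Digit sum 25, not divisible by 3.
Ends in 7: not divisible by 5.
7: 3134437 = 7·447776 + 5
11: 3134437 = 11·284948 + 9
13: 3134437 = 13·241110 + 7
17: 3134437 = 17·184378 + 11
19: 3134437 = 19·164970 + 7
23: 3134437 = 23·136279 + 20
29: 3134437 = 29·108084 + 1
31: 3134437 = 31·101110 + 27
37: 3134437 = 37·84714 + 19
41: 3134437 = 41·76449 + 28
43: 3134437 = 43·72893 + 38
47: 3134437 = 47·66690 + 7
53: 3134437 = 53·59140 + 17
59: 3134437 = 59·53126 + 3
61: 3134437 = 61·51384 + 13
67: 3134437 = 67·46782 + 43
71: 3134437 = 71·44147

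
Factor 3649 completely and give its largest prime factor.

89

3649 = 41 · 89
89 is prime.
So 3649 = 41 · 89; the largest prime factor is 89.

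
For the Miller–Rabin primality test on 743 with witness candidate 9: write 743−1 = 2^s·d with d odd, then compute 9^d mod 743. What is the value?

1

743 − 1 = 742 = 2^1 · 371, so d = 371.
9^1 ≡ 9 (mod 743)
9^2 ≡ 9^2 = 81 ≡ 81 (mod 743)
9^4 ≡ 81^2 = 6561 ≡ 617 (mod 743)
9^8 ≡ 617^2 = 380689 ≡ 273 (mod 743)
9^16 ≡ 273^2 = 74529 ≡ 229 (mod 743)
9^32 ≡ 229^2 = 52441 ≡ 431 (mod 743)
9^64 ≡ 431^2 = 185761 ≡ 11 (mod 743)
9^128 ≡ 11^2 = 121 ≡ 121 (mod 743)
9^256 ≡ 121^2 = 14641 ≡ 524 (mod 743)
371 = 256 + 64 + 32 + 16 + 2 + 1 in binary powers of 2.
So 9^371 ≡ 524 · 11 · 431 · 229 · 81 · 9 ≡ 1 (mod 743).
Since 9^d ≡ 1 (mod 743), base 9 does not prove 743 composite.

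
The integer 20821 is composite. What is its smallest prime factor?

47

20821 is odd.
Digit sum 13, not divisible by 3.
Ends in 1: not divisible by 5.
7: 20821 = 7·2974 + 3
11: 20821 = 11·1892 + 9
13: 20821 = 13·1601 + 8
17: 20821 = 17·1224 + 13
19: 20821 = 19·1095 + 16
23: 20821 = 23·905 + 6
29: 20821 = 29·717 + 28
31: 20821 = 31·671 + 20
37: 20821 = 37·562 + 27
41: 20821 = 41·507 + 34
43: 20821 = 43·484 + 9
47: 20821 = 47·443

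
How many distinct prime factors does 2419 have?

2419 = 41 · 59
2419 = 41 · 59, which has 2 distinct prime factors.

2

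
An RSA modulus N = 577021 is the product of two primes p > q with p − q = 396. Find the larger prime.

983

Since p = q + 396, we have 577021 = q(q + 396), so q² + 396q − 577021 = 0.
Discriminant: 396² + 4·577021 = 156816 + 2308084 = 2464900; √2464900 = 1570.
q = (−396 + 1570)/2 = 587, and p = q + 396 = 983.
Check: 587 · 983 = 577021.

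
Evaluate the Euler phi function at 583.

Factor: 583 = 11 · 53.
φ(583) = (11−1) · (53−1) = 10 · 52 = 520.

520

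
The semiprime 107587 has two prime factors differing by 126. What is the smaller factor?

Since p = q + 126, we have 107587 = q(q + 126), so q² + 126q − 107587 = 0.
Discriminant: 126² + 4·107587 = 15876 + 430348 = 446224; √446224 = 668.
q = (−126 + 668)/2 = 271, and p = q + 126 = 397.
Check: 271 · 397 = 107587.

271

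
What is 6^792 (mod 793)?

508

6^1 ≡ 6 (mod 793)
6^2 ≡ 6^2 = 36 ≡ 36 (mod 793)
6^4 ≡ 36^2 = 1296 ≡ 503 (mod 793)
6^8 ≡ 503^2 = 253009 ≡ 42 (mod 793)
6^16 ≡ 42^2 = 1764 ≡ 178 (mod 793)
6^32 ≡ 178^2 = 31684 ≡ 757 (mod 793)
6^64 ≡ 757^2 = 573049 ≡ 503 (mod 793)
6^128 ≡ 503^2 = 253009 ≡ 42 (mod 793)
6^256 ≡ 42^2 = 1764 ≡ 178 (mod 793)
6^512 ≡ 178^2 = 31684 ≡ 757 (mod 793)
792 = 512 + 256 + 16 + 8 in binary powers of 2.
So 6^792 ≡ 757 · 178 · 178 · 42 ≡ 508 (mod 793).
Since 508 ≠ 1, base 6 is a Fermat witness: 793 is composite.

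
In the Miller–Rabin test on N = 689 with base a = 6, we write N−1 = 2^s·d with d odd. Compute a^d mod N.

241

689 − 1 = 688 = 2^4 · 43, so d = 43.
6^1 ≡ 6 (mod 689)
6^2 ≡ 6^2 = 36 ≡ 36 (mod 689)
6^4 ≡ 36^2 = 1296 ≡ 607 (mod 689)
6^8 ≡ 607^2 = 368449 ≡ 523 (mod 689)
6^16 ≡ 523^2 = 273529 ≡ 685 (mod 689)
6^32 ≡ 685^2 = 469225 ≡ 16 (mod 689)
43 = 32 + 8 + 2 + 1 in binary powers of 2.
So 6^43 ≡ 16 · 523 · 36 · 6 ≡ 241 (mod 689).
Squaring chain: 241 → 205 → 685 → 16; never reaches −1, so base 6 is a Miller–Rabin witness that 689 is composite.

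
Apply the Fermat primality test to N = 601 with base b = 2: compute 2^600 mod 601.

1

2^1 ≡ 2 (mod 601)
2^2 ≡ 2^2 = 4 ≡ 4 (mod 601)
2^4 ≡ 4^2 = 16 ≡ 16 (mod 601)
2^8 ≡ 16^2 = 256 ≡ 256 (mod 601)
2^16 ≡ 256^2 = 65536 ≡ 27 (mod 601)
2^32 ≡ 27^2 = 729 ≡ 128 (mod 601)
2^64 ≡ 128^2 = 16384 ≡ 157 (mod 601)
2^128 ≡ 157^2 = 24649 ≡ 8 (mod 601)
2^256 ≡ 8^2 = 64 ≡ 64 (mod 601)
2^512 ≡ 64^2 = 4096 ≡ 490 (mod 601)
600 = 512 + 64 + 16 + 8 in binary powers of 2.
So 2^600 ≡ 490 · 157 · 27 · 256 ≡ 1 (mod 601).
Since the result is 1, base 2 gives no evidence that 601 is composite.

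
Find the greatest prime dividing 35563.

61

35563 = 11 · 3233
3233 = 53 · 61
61 is prime.
So 35563 = 11 · 53 · 61; the largest prime factor is 61.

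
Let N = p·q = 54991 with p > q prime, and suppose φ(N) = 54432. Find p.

433

φ(n) = (p−1)(q−1) = n − (p+q) + 1, so p + q = 54991 − 54432 + 1 = 560.
p and q are the roots of t² − 560t + 54991 = 0.
Discriminant: 560² − 4·54991 = 313600 − 219964 = 93636; √93636 = 306.
q = (560 − 306)/2 = 127, p = (560 + 306)/2 = 433.
Check: 127 · 433 = 54991.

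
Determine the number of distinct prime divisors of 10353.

4

10353 = 3 · 3451
3451 = 7 · 493
493 = 17 · 29
10353 = 3 · 7 · 17 · 29, which has 4 distinct prime factors.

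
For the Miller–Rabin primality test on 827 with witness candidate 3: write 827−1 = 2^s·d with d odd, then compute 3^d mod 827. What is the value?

827 − 1 = 826 = 2^1 · 413, so d = 413.
3^1 ≡ 3 (mod 827)
3^2 ≡ 3^2 = 9 ≡ 9 (mod 827)
3^4 ≡ 9^2 = 81 ≡ 81 (mod 827)
3^8 ≡ 81^2 = 6561 ≡ 772 (mod 827)
3^16 ≡ 772^2 = 595984 ≡ 544 (mod 827)
3^32 ≡ 544^2 = 295936 ≡ 697 (mod 827)
3^64 ≡ 697^2 = 485809 ≡ 360 (mod 827)
3^128 ≡ 360^2 = 129600 ≡ 588 (mod 827)
3^256 ≡ 588^2 = 345744 ≡ 58 (mod 827)
413 = 256 + 128 + 16 + 8 + 4 + 1 in binary powers of 2.
So 3^413 ≡ 58 · 588 · 544 · 772 · 81 · 3 ≡ 1 (mod 827).
Since 3^d ≡ 1 (mod 827), base 3 does not prove 827 composite.

1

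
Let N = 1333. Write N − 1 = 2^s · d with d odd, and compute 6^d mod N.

1333 − 1 = 1332 = 2^2 · 333, so d = 333.
6^1 ≡ 6 (mod 1333)
6^2 ≡ 6^2 = 36 ≡ 36 (mod 1333)
6^4 ≡ 36^2 = 1296 ≡ 1296 (mod 1333)
6^8 ≡ 1296^2 = 1679616 ≡ 36 (mod 1333)
6^16 ≡ 36^2 = 1296 ≡ 1296 (mod 1333)
6^32 ≡ 1296^2 = 1679616 ≡ 36 (mod 1333)
6^64 ≡ 36^2 = 1296 ≡ 1296 (mod 1333)
6^128 ≡ 1296^2 = 1679616 ≡ 36 (mod 1333)
6^256 ≡ 36^2 = 1296 ≡ 1296 (mod 1333)
333 = 256 + 64 + 8 + 4 + 1 in binary powers of 2.
So 6^333 ≡ 1296 · 1296 · 36 · 1296 · 6 ≡ 216 (mod 1333).
Squaring chain: 216 → 1; never reaches −1, so base 6 is a Miller–Rabin witness that 1333 is composite.

216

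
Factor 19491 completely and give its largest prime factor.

89

19491 = 3 · 6497
6497 = 73 · 89
89 is prime.
So 19491 = 3 · 73 · 89; the largest prime factor is 89.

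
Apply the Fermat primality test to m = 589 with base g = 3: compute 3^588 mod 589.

3^1 ≡ 3 (mod 589)
3^2 ≡ 3^2 = 9 ≡ 9 (mod 589)
3^4 ≡ 9^2 = 81 ≡ 81 (mod 589)
3^8 ≡ 81^2 = 6561 ≡ 82 (mod 589)
3^16 ≡ 82^2 = 6724 ≡ 245 (mod 589)
3^32 ≡ 245^2 = 60025 ≡ 536 (mod 589)
3^64 ≡ 536^2 = 287296 ≡ 453 (mod 589)
3^128 ≡ 453^2 = 205209 ≡ 237 (mod 589)
3^256 ≡ 237^2 = 56169 ≡ 214 (mod 589)
3^512 ≡ 214^2 = 45796 ≡ 443 (mod 589)
588 = 512 + 64 + 8 + 4 in binary powers of 2.
So 3^588 ≡ 443 · 453 · 82 · 81 ≡ 562 (mod 589).
Since 562 ≠ 1, base 3 is a Fermat witness: 589 is composite.

562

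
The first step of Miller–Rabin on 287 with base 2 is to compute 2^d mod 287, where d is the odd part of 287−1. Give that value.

172

287 − 1 = 286 = 2^1 · 143, so d = 143.
2^1 ≡ 2 (mod 287)
2^2 ≡ 2^2 = 4 ≡ 4 (mod 287)
2^4 ≡ 4^2 = 16 ≡ 16 (mod 287)
2^8 ≡ 16^2 = 256 ≡ 256 (mod 287)
2^16 ≡ 256^2 = 65536 ≡ 100 (mod 287)
2^32 ≡ 100^2 = 10000 ≡ 242 (mod 287)
2^64 ≡ 242^2 = 58564 ≡ 16 (mod 287)
2^128 ≡ 16^2 = 256 ≡ 256 (mod 287)
143 = 128 + 8 + 4 + 2 + 1 in binary powers of 2.
So 2^143 ≡ 256 · 256 · 16 · 4 · 2 ≡ 172 (mod 287).
Squaring chain: 172; never reaches −1, so base 2 is a Miller–Rabin witness that 287 is composite.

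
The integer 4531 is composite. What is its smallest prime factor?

4531 is odd.
Digit sum 13, not divisible by 3.
Ends in 1: not divisible by 5.
7: 4531 = 7·647 + 2
11: 4531 = 11·411 + 10
13: 4531 = 13·348 + 7
17: 4531 = 17·266 + 9
19: 4531 = 19·238 + 9
23: 4531 = 23·197

23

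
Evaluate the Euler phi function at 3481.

Factor: 3481 = 59^2.
φ(3481) = 59^1·(59−1) = 3422.

3422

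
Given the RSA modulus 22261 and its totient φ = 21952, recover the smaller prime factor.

φ(n) = (p−1)(q−1) = n − (p+q) + 1, so p + q = 22261 − 21952 + 1 = 310.
p and q are the roots of t² − 310t + 22261 = 0.
Discriminant: 310² − 4·22261 = 96100 − 89044 = 7056; √7056 = 84.
q = (310 − 84)/2 = 113, p = (310 + 84)/2 = 197.
Check: 113 · 197 = 22261.

113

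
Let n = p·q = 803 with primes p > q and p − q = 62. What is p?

73

Since p = q + 62, we have 803 = q(q + 62), so q² + 62q − 803 = 0.
Discriminant: 62² + 4·803 = 3844 + 3212 = 7056; √7056 = 84.
q = (−62 + 84)/2 = 11, and p = q + 62 = 73.
Check: 11 · 73 = 803.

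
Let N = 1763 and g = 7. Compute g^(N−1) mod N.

1197

7^1 ≡ 7 (mod 1763)
7^2 ≡ 7^2 = 49 ≡ 49 (mod 1763)
7^4 ≡ 49^2 = 2401 ≡ 638 (mod 1763)
7^8 ≡ 638^2 = 407044 ≡ 1554 (mod 1763)
7^16 ≡ 1554^2 = 2414916 ≡ 1369 (mod 1763)
7^32 ≡ 1369^2 = 1874161 ≡ 92 (mod 1763)
7^64 ≡ 92^2 = 8464 ≡ 1412 (mod 1763)
7^128 ≡ 1412^2 = 1993744 ≡ 1554 (mod 1763)
7^256 ≡ 1554^2 = 2414916 ≡ 1369 (mod 1763)
7^512 ≡ 1369^2 = 1874161 ≡ 92 (mod 1763)
7^1024 ≡ 92^2 = 8464 ≡ 1412 (mod 1763)
1762 = 1024 + 512 + 128 + 64 + 32 + 2 in binary powers of 2.
So 7^1762 ≡ 1412 · 92 · 1554 · 1412 · 92 · 49 ≡ 1197 (mod 1763).
Since 1197 ≠ 1, base 7 is a Fermat witness: 1763 is composite.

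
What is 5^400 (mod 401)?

5^1 ≡ 5 (mod 401)
5^2 ≡ 5^2 = 25 ≡ 25 (mod 401)
5^4 ≡ 25^2 = 625 ≡ 224 (mod 401)
5^8 ≡ 224^2 = 50176 ≡ 51 (mod 401)
5^16 ≡ 51^2 = 2601 ≡ 195 (mod 401)
5^32 ≡ 195^2 = 38025 ≡ 331 (mod 401)
5^64 ≡ 331^2 = 109561 ≡ 88 (mod 401)
5^128 ≡ 88^2 = 7744 ≡ 125 (mod 401)
5^256 ≡ 125^2 = 15625 ≡ 387 (mod 401)
400 = 256 + 128 + 16 in binary powers of 2.
So 5^400 ≡ 387 · 125 · 195 ≡ 1 (mod 401).
Since the result is 1, base 5 gives no evidence that 401 is composite.

1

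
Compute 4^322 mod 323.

4^1 ≡ 4 (mod 323)
4^2 ≡ 4^2 = 16 ≡ 16 (mod 323)
4^4 ≡ 16^2 = 256 ≡ 256 (mod 323)
4^8 ≡ 256^2 = 65536 ≡ 290 (mod 323)
4^16 ≡ 290^2 = 84100 ≡ 120 (mod 323)
4^32 ≡ 120^2 = 14400 ≡ 188 (mod 323)
4^64 ≡ 188^2 = 35344 ≡ 137 (mod 323)
4^128 ≡ 137^2 = 18769 ≡ 35 (mod 323)
4^256 ≡ 35^2 = 1225 ≡ 256 (mod 323)
322 = 256 + 64 + 2 in binary powers of 2.
So 4^322 ≡ 256 · 137 · 16 ≡ 101 (mod 323).
Since 101 ≠ 1, base 4 is a Fermat witness: 323 is composite.

101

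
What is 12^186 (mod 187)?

12^1 ≡ 12 (mod 187)
12^2 ≡ 12^2 = 144 ≡ 144 (mod 187)
12^4 ≡ 144^2 = 20736 ≡ 166 (mod 187)
12^8 ≡ 166^2 = 27556 ≡ 67 (mod 187)
12^16 ≡ 67^2 = 4489 ≡ 1 (mod 187)
12^32 ≡ 1^2 = 1 ≡ 1 (mod 187)
12^64 ≡ 1^2 = 1 ≡ 1 (mod 187)
12^128 ≡ 1^2 = 1 ≡ 1 (mod 187)
186 = 128 + 32 + 16 + 8 + 2 in binary powers of 2.
So 12^186 ≡ 1 · 1 · 1 · 67 · 144 ≡ 111 (mod 187).
Since 111 ≠ 1, base 12 is a Fermat witness: 187 is composite.

111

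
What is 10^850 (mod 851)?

380

10^1 ≡ 10 (mod 851)
10^2 ≡ 10^2 = 100 ≡ 100 (mod 851)
10^4 ≡ 100^2 = 10000 ≡ 639 (mod 851)
10^8 ≡ 639^2 = 408321 ≡ 692 (mod 851)
10^16 ≡ 692^2 = 478864 ≡ 602 (mod 851)
10^32 ≡ 602^2 = 362404 ≡ 729 (mod 851)
10^64 ≡ 729^2 = 531441 ≡ 417 (mod 851)
10^128 ≡ 417^2 = 173889 ≡ 285 (mod 851)
10^256 ≡ 285^2 = 81225 ≡ 380 (mod 851)
10^512 ≡ 380^2 = 144400 ≡ 581 (mod 851)
850 = 512 + 256 + 64 + 16 + 2 in binary powers of 2.
So 10^850 ≡ 581 · 380 · 417 · 602 · 100 ≡ 380 (mod 851).
Since 380 ≠ 1, base 10 is a Fermat witness: 851 is composite.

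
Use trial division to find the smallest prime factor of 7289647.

97

7289647 is odd.
Digit sum 43, not divisible by 3.
Ends in 7: not divisible by 5.
7: 7289647 = 7·1041378 + 1
11: 7289647 = 11·662695 + 2
13: 7289647 = 13·560742 + 1
17: 7289647 = 17·428802 + 13
19: 7289647 = 19·383665 + 12
23: 7289647 = 23·316941 + 4
29: 7289647 = 29·251367 + 4
31: 7289647 = 31·235149 + 28
37: 7289647 = 37·197017 + 18
41: 7289647 = 41·177796 + 11
43: 7289647 = 43·169526 + 29
47: 7289647 = 47·155098 + 41
53: 7289647 = 53·137540 + 27
59: 7289647 = 59·123553 + 20
61: 7289647 = 61·119502 + 25
67: 7289647 = 67·108800 + 47
71: 7289647 = 71·102671 + 6
73: 7289647 = 73·99858 + 13
79: 7289647 = 79·92274 + 1
83: 7289647 = 83·87827 + 6
89: 7289647 = 89·81906 + 13
97: 7289647 = 97·75151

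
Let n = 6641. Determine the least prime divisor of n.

6641 is odd.
Digit sum 17, not divisible by 3.
Ends in 1: not divisible by 5.
7: 6641 = 7·948 + 5
11: 6641 = 11·603 + 8
13: 6641 = 13·510 + 11
17: 6641 = 17·390 + 11
19: 6641 = 19·349 + 10
23: 6641 = 23·288 + 17
29: 6641 = 29·229

29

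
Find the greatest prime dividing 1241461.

89

1241461 = 13 · 95497
95497 = 29 · 3293
3293 = 37 · 89
89 is prime.
So 1241461 = 13 · 29 · 37 · 89; the largest prime factor is 89.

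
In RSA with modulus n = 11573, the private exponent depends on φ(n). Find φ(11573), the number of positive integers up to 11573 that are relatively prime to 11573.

Factor: 11573 = 71 · 163.
φ(11573) = (71−1) · (163−1) = 70 · 162 = 11340.

11340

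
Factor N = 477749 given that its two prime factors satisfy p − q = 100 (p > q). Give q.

Since p = q + 100, we have 477749 = q(q + 100), so q² + 100q − 477749 = 0.
Discriminant: 100² + 4·477749 = 10000 + 1910996 = 1920996; √1920996 = 1386.
q = (−100 + 1386)/2 = 643, and p = q + 100 = 743.
Check: 643 · 743 = 477749.

643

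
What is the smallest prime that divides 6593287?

73

6593287 is odd.
Digit sum 40, not divisible by 3.
Ends in 7: not divisible by 5.
7: 6593287 = 7·941898 + 1
11: 6593287 = 11·599389 + 8
13: 6593287 = 13·507175 + 12
17: 6593287 = 17·387840 + 7
19: 6593287 = 19·347015 + 2
23: 6593287 = 23·286664 + 15
29: 6593287 = 29·227354 + 21
31: 6593287 = 31·212686 + 21
37: 6593287 = 37·178196 + 35
41: 6593287 = 41·160811 + 36
43: 6593287 = 43·153332 + 11
47: 6593287 = 47·140282 + 33
53: 6593287 = 53·124401 + 34
59: 6593287 = 59·111750 + 37
61: 6593287 = 61·108086 + 41
67: 6593287 = 67·98407 + 18
71: 6593287 = 71·92863 + 14
73: 6593287 = 73·90319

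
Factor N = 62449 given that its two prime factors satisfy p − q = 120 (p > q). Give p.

317

Since p = q + 120, we have 62449 = q(q + 120), so q² + 120q − 62449 = 0.
Discriminant: 120² + 4·62449 = 14400 + 249796 = 264196; √264196 = 514.
q = (−120 + 514)/2 = 197, and p = q + 120 = 317.
Check: 197 · 317 = 62449.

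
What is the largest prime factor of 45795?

45795 = 3 · 15265
15265 = 5 · 3053
3053 = 43 · 71
71 is prime.
So 45795 = 3 · 5 · 43 · 71; the largest prime factor is 71.

71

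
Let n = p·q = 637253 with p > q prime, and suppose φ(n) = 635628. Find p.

φ(n) = (p−1)(q−1) = n − (p+q) + 1, so p + q = 637253 − 635628 + 1 = 1626.
p and q are the roots of t² − 1626t + 637253 = 0.
Discriminant: 1626² − 4·637253 = 2643876 − 2549012 = 94864; √94864 = 308.
q = (1626 − 308)/2 = 659, p = (1626 + 308)/2 = 967.
Check: 659 · 967 = 637253.

967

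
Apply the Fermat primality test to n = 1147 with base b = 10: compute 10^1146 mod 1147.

963

10^1 ≡ 10 (mod 1147)
10^2 ≡ 10^2 = 100 ≡ 100 (mod 1147)
10^4 ≡ 100^2 = 10000 ≡ 824 (mod 1147)
10^8 ≡ 824^2 = 678976 ≡ 1099 (mod 1147)
10^16 ≡ 1099^2 = 1207801 ≡ 10 (mod 1147)
10^32 ≡ 10^2 = 100 ≡ 100 (mod 1147)
10^64 ≡ 100^2 = 10000 ≡ 824 (mod 1147)
10^128 ≡ 824^2 = 678976 ≡ 1099 (mod 1147)
10^256 ≡ 1099^2 = 1207801 ≡ 10 (mod 1147)
10^512 ≡ 10^2 = 100 ≡ 100 (mod 1147)
10^1024 ≡ 100^2 = 10000 ≡ 824 (mod 1147)
1146 = 1024 + 64 + 32 + 16 + 8 + 2 in binary powers of 2.
So 10^1146 ≡ 824 · 824 · 100 · 10 · 1099 · 100 ≡ 963 (mod 1147).
Since 963 ≠ 1, base 10 is a Fermat witness: 1147 is composite.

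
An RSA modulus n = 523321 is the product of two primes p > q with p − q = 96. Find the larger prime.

Since p = q + 96, we have 523321 = q(q + 96), so q² + 96q − 523321 = 0.
Discriminant: 96² + 4·523321 = 9216 + 2093284 = 2102500; √2102500 = 1450.
q = (−96 + 1450)/2 = 677, and p = q + 96 = 773.
Check: 677 · 773 = 523321.

773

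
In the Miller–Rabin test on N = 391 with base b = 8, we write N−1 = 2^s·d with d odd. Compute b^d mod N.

391 − 1 = 390 = 2^1 · 195, so d = 195.
8^1 ≡ 8 (mod 391)
8^2 ≡ 8^2 = 64 ≡ 64 (mod 391)
8^4 ≡ 64^2 = 4096 ≡ 186 (mod 391)
8^8 ≡ 186^2 = 34596 ≡ 188 (mod 391)
8^16 ≡ 188^2 = 35344 ≡ 154 (mod 391)
8^32 ≡ 154^2 = 23716 ≡ 256 (mod 391)
8^64 ≡ 256^2 = 65536 ≡ 239 (mod 391)
8^128 ≡ 239^2 = 57121 ≡ 35 (mod 391)
195 = 128 + 64 + 2 + 1 in binary powers of 2.
So 8^195 ≡ 35 · 239 · 64 · 8 ≡ 257 (mod 391).
Squaring chain: 257; never reaches −1, so base 8 is a Miller–Rabin witness that 391 is composite.

257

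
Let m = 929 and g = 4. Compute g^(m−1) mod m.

1

4^1 ≡ 4 (mod 929)
4^2 ≡ 4^2 = 16 ≡ 16 (mod 929)
4^4 ≡ 16^2 = 256 ≡ 256 (mod 929)
4^8 ≡ 256^2 = 65536 ≡ 506 (mod 929)
4^16 ≡ 506^2 = 256036 ≡ 561 (mod 929)
4^32 ≡ 561^2 = 314721 ≡ 719 (mod 929)
4^64 ≡ 719^2 = 516961 ≡ 437 (mod 929)
4^128 ≡ 437^2 = 190969 ≡ 524 (mod 929)
4^256 ≡ 524^2 = 274576 ≡ 521 (mod 929)
4^512 ≡ 521^2 = 271441 ≡ 173 (mod 929)
928 = 512 + 256 + 128 + 32 in binary powers of 2.
So 4^928 ≡ 173 · 521 · 524 · 719 ≡ 1 (mod 929).
Since the result is 1, base 4 gives no evidence that 929 is composite.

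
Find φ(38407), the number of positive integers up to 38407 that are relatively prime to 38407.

38016

Factor: 38407 = 193 · 199.
φ(38407) = (193−1) · (199−1) = 192 · 198 = 38016.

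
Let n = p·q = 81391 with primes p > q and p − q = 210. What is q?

Since p = q + 210, we have 81391 = q(q + 210), so q² + 210q − 81391 = 0.
Discriminant: 210² + 4·81391 = 44100 + 325564 = 369664; √369664 = 608.
q = (−210 + 608)/2 = 199, and p = q + 210 = 409.
Check: 199 · 409 = 81391.

199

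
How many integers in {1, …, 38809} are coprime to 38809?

38612

Factor: 38809 = 197^2.
φ(38809) = 197^1·(197−1) = 38612.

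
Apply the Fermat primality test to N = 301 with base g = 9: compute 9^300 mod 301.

9^1 ≡ 9 (mod 301)
9^2 ≡ 9^2 = 81 ≡ 81 (mod 301)
9^4 ≡ 81^2 = 6561 ≡ 240 (mod 301)
9^8 ≡ 240^2 = 57600 ≡ 109 (mod 301)
9^16 ≡ 109^2 = 11881 ≡ 142 (mod 301)
9^32 ≡ 142^2 = 20164 ≡ 298 (mod 301)
9^64 ≡ 298^2 = 88804 ≡ 9 (mod 301)
9^128 ≡ 9^2 = 81 ≡ 81 (mod 301)
9^256 ≡ 81^2 = 6561 ≡ 240 (mod 301)
300 = 256 + 32 + 8 + 4 in binary powers of 2.
So 9^300 ≡ 240 · 298 · 109 · 240 ≡ 176 (mod 301).
Since 176 ≠ 1, base 9 is a Fermat witness: 301 is composite.

176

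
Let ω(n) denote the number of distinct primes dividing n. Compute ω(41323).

41323 = 31^2 · 43
41323 = 31^2 · 43, which has 2 distinct prime factors.

2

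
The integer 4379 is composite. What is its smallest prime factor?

4379 is odd.
Digit sum 23, not divisible by 3.
Ends in 9: not divisible by 5.
7: 4379 = 7·625 + 4
11: 4379 = 11·398 + 1
13: 4379 = 13·336 + 11
17: 4379 = 17·257 + 10
19: 4379 = 19·230 + 9
23: 4379 = 23·190 + 9
29: 4379 = 29·151

29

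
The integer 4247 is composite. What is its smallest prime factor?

31

4247 is odd.
Digit sum 17, not divisible by 3.
Ends in 7: not divisible by 5.
7: 4247 = 7·606 + 5
11: 4247 = 11·386 + 1
13: 4247 = 13·326 + 9
17: 4247 = 17·249 + 14
19: 4247 = 19·223 + 10
23: 4247 = 23·184 + 15
29: 4247 = 29·146 + 13
31: 4247 = 31·137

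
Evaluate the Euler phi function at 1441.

Factor: 1441 = 11 · 131.
φ(1441) = (11−1) · (131−1) = 10 · 130 = 1300.

1300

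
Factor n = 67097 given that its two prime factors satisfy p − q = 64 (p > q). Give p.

Since p = q + 64, we have 67097 = q(q + 64), so q² + 64q − 67097 = 0.
Discriminant: 64² + 4·67097 = 4096 + 268388 = 272484; √272484 = 522.
q = (−64 + 522)/2 = 229, and p = q + 64 = 293.
Check: 229 · 293 = 67097.

293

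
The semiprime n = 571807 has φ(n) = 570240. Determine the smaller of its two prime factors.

φ(n) = (p−1)(q−1) = n − (p+q) + 1, so p + q = 571807 − 570240 + 1 = 1568.
p and q are the roots of t² − 1568t + 571807 = 0.
Discriminant: 1568² − 4·571807 = 2458624 − 2287228 = 171396; √171396 = 414.
q = (1568 − 414)/2 = 577, p = (1568 + 414)/2 = 991.
Check: 577 · 991 = 571807.

577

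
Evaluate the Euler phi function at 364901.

Factor: 364901 = 31 · 79 · 149.
φ(364901) = (31−1) · (79−1) · (149−1) = 30 · 78 · 148 = 346320.

346320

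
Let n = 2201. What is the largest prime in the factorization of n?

71

2201 = 31 · 71
71 is prime.
So 2201 = 31 · 71; the largest prime factor is 71.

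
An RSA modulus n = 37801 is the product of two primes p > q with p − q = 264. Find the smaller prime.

Since p = q + 264, we have 37801 = q(q + 264), so q² + 264q − 37801 = 0.
Discriminant: 264² + 4·37801 = 69696 + 151204 = 220900; √220900 = 470.
q = (−264 + 470)/2 = 103, and p = q + 264 = 367.
Check: 103 · 367 = 37801.

103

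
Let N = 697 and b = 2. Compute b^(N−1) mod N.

18

2^1 ≡ 2 (mod 697)
2^2 ≡ 2^2 = 4 ≡ 4 (mod 697)
2^4 ≡ 4^2 = 16 ≡ 16 (mod 697)
2^8 ≡ 16^2 = 256 ≡ 256 (mod 697)
2^16 ≡ 256^2 = 65536 ≡ 18 (mod 697)
2^32 ≡ 18^2 = 324 ≡ 324 (mod 697)
2^64 ≡ 324^2 = 104976 ≡ 426 (mod 697)
2^128 ≡ 426^2 = 181476 ≡ 256 (mod 697)
2^256 ≡ 256^2 = 65536 ≡ 18 (mod 697)
2^512 ≡ 18^2 = 324 ≡ 324 (mod 697)
696 = 512 + 128 + 32 + 16 + 8 in binary powers of 2.
So 2^696 ≡ 324 · 256 · 324 · 18 · 256 ≡ 18 (mod 697).
Since 18 ≠ 1, base 2 is a Fermat witness: 697 is composite.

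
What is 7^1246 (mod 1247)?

552

7^1 ≡ 7 (mod 1247)
7^2 ≡ 7^2 = 49 ≡ 49 (mod 1247)
7^4 ≡ 49^2 = 2401 ≡ 1154 (mod 1247)
7^8 ≡ 1154^2 = 1331716 ≡ 1167 (mod 1247)
7^16 ≡ 1167^2 = 1361889 ≡ 165 (mod 1247)
7^32 ≡ 165^2 = 27225 ≡ 1038 (mod 1247)
7^64 ≡ 1038^2 = 1077444 ≡ 36 (mod 1247)
7^128 ≡ 36^2 = 1296 ≡ 49 (mod 1247)
7^256 ≡ 49^2 = 2401 ≡ 1154 (mod 1247)
7^512 ≡ 1154^2 = 1331716 ≡ 1167 (mod 1247)
7^1024 ≡ 1167^2 = 1361889 ≡ 165 (mod 1247)
1246 = 1024 + 128 + 64 + 16 + 8 + 4 + 2 in binary powers of 2.
So 7^1246 ≡ 165 · 49 · 36 · 165 · 1167 · 1154 · 49 ≡ 552 (mod 1247).
Since 552 ≠ 1, base 7 is a Fermat witness: 1247 is composite.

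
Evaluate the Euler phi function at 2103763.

2046240

Factor: 2103763 = 59 · 181 · 197.
φ(2103763) = (59−1) · (181−1) · (197−1) = 58 · 180 · 196 = 2046240.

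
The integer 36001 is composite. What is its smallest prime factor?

7

36001 is odd.
Digit sum 10, not divisible by 3.
Ends in 1: not divisible by 5.
7: 36001 = 7·5143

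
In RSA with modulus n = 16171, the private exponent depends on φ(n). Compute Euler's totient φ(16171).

Factor: 16171 = 103 · 157.
φ(16171) = (103−1) · (157−1) = 102 · 156 = 15912.

15912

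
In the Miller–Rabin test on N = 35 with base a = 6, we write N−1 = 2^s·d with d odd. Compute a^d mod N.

6

35 − 1 = 34 = 2^1 · 17, so d = 17.
6^1 ≡ 6 (mod 35)
6^2 ≡ 6^2 = 36 ≡ 1 (mod 35)
6^4 ≡ 1^2 = 1 ≡ 1 (mod 35)
6^8 ≡ 1^2 = 1 ≡ 1 (mod 35)
6^16 ≡ 1^2 = 1 ≡ 1 (mod 35)
17 = 16 + 1 in binary powers of 2.
So 6^17 ≡ 1 · 6 ≡ 6 (mod 35).
Squaring chain: 6; never reaches −1, so base 6 is a Miller–Rabin witness that 35 is composite.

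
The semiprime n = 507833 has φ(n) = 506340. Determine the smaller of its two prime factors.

φ(n) = (p−1)(q−1) = n − (p+q) + 1, so p + q = 507833 − 506340 + 1 = 1494.
p and q are the roots of t² − 1494t + 507833 = 0.
Discriminant: 1494² − 4·507833 = 2232036 − 2031332 = 200704; √200704 = 448.
q = (1494 − 448)/2 = 523, p = (1494 + 448)/2 = 971.
Check: 523 · 971 = 507833.

523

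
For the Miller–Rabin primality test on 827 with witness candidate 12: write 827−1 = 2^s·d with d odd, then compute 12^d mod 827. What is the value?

827 − 1 = 826 = 2^1 · 413, so d = 413.
12^1 ≡ 12 (mod 827)
12^2 ≡ 12^2 = 144 ≡ 144 (mod 827)
12^4 ≡ 144^2 = 20736 ≡ 61 (mod 827)
12^8 ≡ 61^2 = 3721 ≡ 413 (mod 827)
12^16 ≡ 413^2 = 170569 ≡ 207 (mod 827)
12^32 ≡ 207^2 = 42849 ≡ 672 (mod 827)
12^64 ≡ 672^2 = 451584 ≡ 42 (mod 827)
12^128 ≡ 42^2 = 1764 ≡ 110 (mod 827)
12^256 ≡ 110^2 = 12100 ≡ 522 (mod 827)
413 = 256 + 128 + 16 + 8 + 4 + 1 in binary powers of 2.
So 12^413 ≡ 522 · 110 · 207 · 413 · 61 · 12 ≡ 1 (mod 827).
Since 12^d ≡ 1 (mod 827), base 12 does not prove 827 composite.

1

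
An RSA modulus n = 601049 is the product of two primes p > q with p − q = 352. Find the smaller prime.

619

Since p = q + 352, we have 601049 = q(q + 352), so q² + 352q − 601049 = 0.
Discriminant: 352² + 4·601049 = 123904 + 2404196 = 2528100; √2528100 = 1590.
q = (−352 + 1590)/2 = 619, and p = q + 352 = 971.
Check: 619 · 971 = 601049.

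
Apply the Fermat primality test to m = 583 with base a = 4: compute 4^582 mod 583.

236

4^1 ≡ 4 (mod 583)
4^2 ≡ 4^2 = 16 ≡ 16 (mod 583)
4^4 ≡ 16^2 = 256 ≡ 256 (mod 583)
4^8 ≡ 256^2 = 65536 ≡ 240 (mod 583)
4^16 ≡ 240^2 = 57600 ≡ 466 (mod 583)
4^32 ≡ 466^2 = 217156 ≡ 280 (mod 583)
4^64 ≡ 280^2 = 78400 ≡ 278 (mod 583)
4^128 ≡ 278^2 = 77284 ≡ 328 (mod 583)
4^256 ≡ 328^2 = 107584 ≡ 312 (mod 583)
4^512 ≡ 312^2 = 97344 ≡ 566 (mod 583)
582 = 512 + 64 + 4 + 2 in binary powers of 2.
So 4^582 ≡ 566 · 278 · 256 · 16 ≡ 236 (mod 583).
Since 236 ≠ 1, base 4 is a Fermat witness: 583 is composite.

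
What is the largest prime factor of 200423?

79

200423 = 43 · 4661
4661 = 59 · 79
79 is prime.
So 200423 = 43 · 59 · 79; the largest prime factor is 79.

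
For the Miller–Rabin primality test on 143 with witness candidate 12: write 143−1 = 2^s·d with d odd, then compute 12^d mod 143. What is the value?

143 − 1 = 142 = 2^1 · 71, so d = 71.
12^1 ≡ 12 (mod 143)
12^2 ≡ 12^2 = 144 ≡ 1 (mod 143)
12^4 ≡ 1^2 = 1 ≡ 1 (mod 143)
12^8 ≡ 1^2 = 1 ≡ 1 (mod 143)
12^16 ≡ 1^2 = 1 ≡ 1 (mod 143)
12^32 ≡ 1^2 = 1 ≡ 1 (mod 143)
12^64 ≡ 1^2 = 1 ≡ 1 (mod 143)
71 = 64 + 4 + 2 + 1 in binary powers of 2.
So 12^71 ≡ 1 · 1 · 1 · 12 ≡ 12 (mod 143).
Squaring chain: 12; never reaches −1, so base 12 is a Miller–Rabin witness that 143 is composite.

12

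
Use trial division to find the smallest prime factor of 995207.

995207 is odd.
Digit sum 32, not divisible by 3.
Ends in 7: not divisible by 5.
7: 995207 = 7·142172 + 3
11: 995207 = 11·90473 + 4
13: 995207 = 13·76554 + 5
17: 995207 = 17·58541 + 10
19: 995207 = 19·52379 + 6
23: 995207 = 23·43269 + 20
29: 995207 = 29·34317 + 14
31: 995207 = 31·32103 + 14
37: 995207 = 37·26897 + 18
41: 995207 = 41·24273 + 14
43: 995207 = 43·23144 + 15
47: 995207 = 47·21174 + 29
53: 995207 = 53·18777 + 26
59: 995207 = 59·16867 + 54
61: 995207 = 61·16314 + 53
67: 995207 = 67·14853 + 56
71: 995207 = 71·14017

71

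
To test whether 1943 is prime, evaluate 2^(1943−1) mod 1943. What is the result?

2^1 ≡ 2 (mod 1943)
2^2 ≡ 2^2 = 4 ≡ 4 (mod 1943)
2^4 ≡ 4^2 = 16 ≡ 16 (mod 1943)
2^8 ≡ 16^2 = 256 ≡ 256 (mod 1943)
2^16 ≡ 256^2 = 65536 ≡ 1417 (mod 1943)
2^32 ≡ 1417^2 = 2007889 ≡ 770 (mod 1943)
2^64 ≡ 770^2 = 592900 ≡ 285 (mod 1943)
2^128 ≡ 285^2 = 81225 ≡ 1562 (mod 1943)
2^256 ≡ 1562^2 = 2439844 ≡ 1379 (mod 1943)
2^512 ≡ 1379^2 = 1901641 ≡ 1387 (mod 1943)
2^1024 ≡ 1387^2 = 1923769 ≡ 199 (mod 1943)
1942 = 1024 + 512 + 256 + 128 + 16 + 4 + 2 in binary powers of 2.
So 2^1942 ≡ 199 · 1387 · 1379 · 1562 · 1417 · 16 · 4 ≡ 1430 (mod 1943).
Since 1430 ≠ 1, base 2 is a Fermat witness: 1943 is composite.

1430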